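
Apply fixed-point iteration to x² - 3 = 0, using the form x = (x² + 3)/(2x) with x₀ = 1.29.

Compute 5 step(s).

Equation: x² - 3 = 0
Fixed-point form: x = (x² + 3)/(2x)
x₀ = 1.29

x_1 = g(1.290000) = 1.807791
x_2 = g(1.807791) = 1.733637
x_3 = g(1.733637) = 1.732052
x_4 = g(1.732052) = 1.732051
x_5 = g(1.732051) = 1.732051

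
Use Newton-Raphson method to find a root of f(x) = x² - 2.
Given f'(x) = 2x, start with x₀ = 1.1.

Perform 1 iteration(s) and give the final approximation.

f(x) = x² - 2
f'(x) = 2x
x₀ = 1.1

Newton-Raphson formula: x_{n+1} = x_n - f(x_n)/f'(x_n)

Iteration 1:
  f(1.100000) = -0.790000
  f'(1.100000) = 2.200000
  x_1 = 1.100000 - (-0.790000)/2.200000 = 1.459091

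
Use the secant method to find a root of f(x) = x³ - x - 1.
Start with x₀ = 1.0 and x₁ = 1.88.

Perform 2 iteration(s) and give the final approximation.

f(x) = x³ - x - 1
x₀ = 1.0, x₁ = 1.88

Secant formula: x_{n+1} = x_n - f(x_n)(x_n - x_{n-1})/(f(x_n) - f(x_{n-1}))

Iteration 1:
  f(1.000000) = -1.000000
  f(1.880000) = 3.764672
  x_2 = 1.880000 - 3.764672×(1.880000 - 1.000000)/(3.764672 - (-1.000000))
       = 1.184693
Iteration 2:
  f(1.880000) = 3.764672
  f(1.184693) = -0.521980
  x_3 = 1.184693 - (-0.521980)×(1.184693 - 1.880000)/(-0.521980 - 3.764672)
       = 1.269359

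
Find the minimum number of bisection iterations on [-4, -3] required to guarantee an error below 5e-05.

We need (b-a)/2^n ≤ 5e-05
(-3 - (-4))/2^n ≤ 5e-05
1/2^n ≤ 5e-05
2^n ≥ 20000
n ≥ log₂(20000) = 14.29
n ≥ 15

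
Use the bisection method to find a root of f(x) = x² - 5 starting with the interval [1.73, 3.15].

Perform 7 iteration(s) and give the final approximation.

f(x) = x² - 5
Initial interval: [1.73, 3.15]

Iteration 1:
  c_1 = (1.730000 + 3.150000)/2 = 2.440000
  f(c_1) = f(2.440000) = 0.953600
  f(a) × f(c) < 0, new interval: [1.730000, 2.440000]
Iteration 2:
  c_2 = (1.730000 + 2.440000)/2 = 2.085000
  f(c_2) = f(2.085000) = -0.652775
  f(a) × f(c) ≥ 0, new interval: [2.085000, 2.440000]
Iteration 3:
  c_3 = (2.085000 + 2.440000)/2 = 2.262500
  f(c_3) = f(2.262500) = 0.118906
  f(a) × f(c) < 0, new interval: [2.085000, 2.262500]
Iteration 4:
  c_4 = (2.085000 + 2.262500)/2 = 2.173750
  f(c_4) = f(2.173750) = -0.274811
  f(a) × f(c) ≥ 0, new interval: [2.173750, 2.262500]
Iteration 5:
  c_5 = (2.173750 + 2.262500)/2 = 2.218125
  f(c_5) = f(2.218125) = -0.079921
  f(a) × f(c) ≥ 0, new interval: [2.218125, 2.262500]
Iteration 6:
  c_6 = (2.218125 + 2.262500)/2 = 2.240312
  f(c_6) = f(2.240312) = 0.019000
  f(a) × f(c) < 0, new interval: [2.218125, 2.240312]
Iteration 7:
  c_7 = (2.218125 + 2.240312)/2 = 2.229219
  f(c_7) = f(2.229219) = -0.030584
  f(a) × f(c) ≥ 0, new interval: [2.229219, 2.240312]

After 7 iteration(s), the approximation is c_7 = 2.229219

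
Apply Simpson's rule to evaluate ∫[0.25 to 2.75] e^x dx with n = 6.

f(x) = e^x
a = 0.25, b = 2.75, n = 6
h = (b - a)/n = 0.416667

Simpson's rule: (h/3)[f(x₀) + 4f(x₁) + 2f(x₂) + ... + f(xₙ)]

x_0 = 0.2500, f(x_0) = 1.284025, coefficient = 1
x_1 = 0.6667, f(x_1) = 1.947734, coefficient = 4
x_2 = 1.0833, f(x_2) = 2.954512, coefficient = 2
x_3 = 1.5000, f(x_3) = 4.481689, coefficient = 4
x_4 = 1.9167, f(x_4) = 6.798260, coefficient = 2
x_5 = 2.3333, f(x_5) = 10.312259, coefficient = 4
x_6 = 2.7500, f(x_6) = 15.642632, coefficient = 1

I ≈ (0.416667/3) × 103.398926 = 14.360962
Exact value: 14.358606
Error: 0.002356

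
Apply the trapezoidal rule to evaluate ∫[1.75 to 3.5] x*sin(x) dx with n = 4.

f(x) = x*sin(x)
a = 1.75, b = 3.5, n = 4
h = (b - a)/n = 0.437500

Trapezoidal rule: (h/2)[f(x₀) + 2f(x₁) + 2f(x₂) + ... + f(xₙ)]

x_0 = 1.7500, f(x_0) = 1.721975, coefficient = 1
x_1 = 2.1875, f(x_1) = 1.784539, coefficient = 2
x_2 = 2.6250, f(x_2) = 1.296541, coefficient = 2
x_3 = 3.0625, f(x_3) = 0.241969, coefficient = 2
x_4 = 3.5000, f(x_4) = -1.227741, coefficient = 1

I ≈ (0.437500/2) × 7.140332 = 1.561948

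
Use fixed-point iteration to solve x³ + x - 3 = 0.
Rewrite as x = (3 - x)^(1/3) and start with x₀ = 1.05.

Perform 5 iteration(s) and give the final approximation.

Equation: x³ + x - 3 = 0
Fixed-point form: x = (3 - x)^(1/3)
x₀ = 1.05

x_1 = g(1.050000) = 1.249333
x_2 = g(1.249333) = 1.205224
x_3 = g(1.205224) = 1.215262
x_4 = g(1.215262) = 1.212993
x_5 = g(1.212993) = 1.213507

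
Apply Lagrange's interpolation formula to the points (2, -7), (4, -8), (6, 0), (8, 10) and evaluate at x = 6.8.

Lagrange interpolation formula:
P(x) = Σ yᵢ × Lᵢ(x)
where Lᵢ(x) = Π_{j≠i} (x - xⱼ)/(xᵢ - xⱼ)

L_0(6.8) = (6.8 - 4)/(2 - 4) × (6.8 - 6)/(2 - 6) × (6.8 - 8)/(2 - 8) = 0.056000
L_1(6.8) = (6.8 - 2)/(4 - 2) × (6.8 - 6)/(4 - 6) × (6.8 - 8)/(4 - 8) = -0.288000
L_2(6.8) = (6.8 - 2)/(6 - 2) × (6.8 - 4)/(6 - 4) × (6.8 - 8)/(6 - 8) = 1.008000
L_3(6.8) = (6.8 - 2)/(8 - 2) × (6.8 - 4)/(8 - 4) × (6.8 - 6)/(8 - 6) = 0.224000

P(6.8) = (-7)×L_0(6.8) + (-8)×L_1(6.8) + 0×L_2(6.8) + 10×L_3(6.8)
P(6.8) = 4.152000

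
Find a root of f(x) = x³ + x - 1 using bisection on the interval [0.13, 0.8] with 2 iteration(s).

f(x) = x³ + x - 1
Initial interval: [0.13, 0.8]

Iteration 1:
  c_1 = (0.130000 + 0.800000)/2 = 0.465000
  f(c_1) = f(0.465000) = -0.434455
  f(a) × f(c) ≥ 0, new interval: [0.465000, 0.800000]
Iteration 2:
  c_2 = (0.465000 + 0.800000)/2 = 0.632500
  f(c_2) = f(0.632500) = -0.114464
  f(a) × f(c) ≥ 0, new interval: [0.632500, 0.800000]

After 2 iteration(s), the approximation is c_2 = 0.632500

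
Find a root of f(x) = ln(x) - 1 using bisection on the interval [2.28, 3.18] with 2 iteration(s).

f(x) = ln(x) - 1
Initial interval: [2.28, 3.18]

Iteration 1:
  c_1 = (2.280000 + 3.180000)/2 = 2.730000
  f(c_1) = f(2.730000) = 0.004302
  f(a) × f(c) < 0, new interval: [2.280000, 2.730000]
Iteration 2:
  c_2 = (2.280000 + 2.730000)/2 = 2.505000
  f(c_2) = f(2.505000) = -0.081711
  f(a) × f(c) ≥ 0, new interval: [2.505000, 2.730000]

After 2 iteration(s), the approximation is c_2 = 2.505000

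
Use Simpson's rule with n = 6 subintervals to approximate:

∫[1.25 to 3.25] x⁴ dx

f(x) = x⁴
a = 1.25, b = 3.25, n = 6
h = (b - a)/n = 0.333333

Simpson's rule: (h/3)[f(x₀) + 4f(x₁) + 2f(x₂) + ... + f(xₙ)]

x_0 = 1.2500, f(x_0) = 2.441406, coefficient = 1
x_1 = 1.5833, f(x_1) = 6.284770, coefficient = 4
x_2 = 1.9167, f(x_2) = 13.495419, coefficient = 2
x_3 = 2.2500, f(x_3) = 25.628906, coefficient = 4
x_4 = 2.5833, f(x_4) = 44.537085, coefficient = 2
x_5 = 2.9167, f(x_5) = 72.368104, coefficient = 4
x_6 = 3.2500, f(x_6) = 111.566406, coefficient = 1

I ≈ (0.333333/3) × 647.199942 = 71.911105
Exact value: 71.907813
Error: 0.003292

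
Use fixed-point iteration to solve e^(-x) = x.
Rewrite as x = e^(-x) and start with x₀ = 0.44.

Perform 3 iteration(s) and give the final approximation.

Equation: e^(-x) = x
Fixed-point form: x = e^(-x)
x₀ = 0.44

x_1 = g(0.440000) = 0.644036
x_2 = g(0.644036) = 0.525168
x_3 = g(0.525168) = 0.591456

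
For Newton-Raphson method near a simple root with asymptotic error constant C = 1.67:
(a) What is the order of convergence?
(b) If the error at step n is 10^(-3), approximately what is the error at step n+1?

(a) Newton-Raphson has quadratic (order 2) convergence near simple roots.
    This means |e_{n+1}| ≈ C|e_n|².

(b) With |e_n| = 10^(-3) and C = 1.67:
    |e_{n+1}| ≈ 1.67 × (10^(-3))² = 1.67 × 10^(-6)

(a) 2 (quadratic); (b) |e_{n+1}| ≈ 1.670e-06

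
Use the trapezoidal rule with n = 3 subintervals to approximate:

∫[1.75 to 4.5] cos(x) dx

f(x) = cos(x)
a = 1.75, b = 4.5, n = 3
h = (b - a)/n = 0.916667

Trapezoidal rule: (h/2)[f(x₀) + 2f(x₁) + 2f(x₂) + ... + f(xₙ)]

x_0 = 1.7500, f(x_0) = -0.178246, coefficient = 1
x_1 = 2.6667, f(x_1) = -0.889327, coefficient = 2
x_2 = 3.5833, f(x_2) = -0.904009, coefficient = 2
x_3 = 4.5000, f(x_3) = -0.210796, coefficient = 1

I ≈ (0.916667/2) × -3.975713 = -1.822202
Exact value: -1.961516
Error: 0.139314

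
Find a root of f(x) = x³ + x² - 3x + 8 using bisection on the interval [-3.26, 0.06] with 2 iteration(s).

f(x) = x³ + x² - 3x + 8
Initial interval: [-3.26, 0.06]

Iteration 1:
  c_1 = (-3.260000 + 0.060000)/2 = -1.600000
  f(c_1) = f(-1.600000) = 11.264000
  f(a) × f(c) < 0, new interval: [-3.260000, -1.600000]
Iteration 2:
  c_2 = (-3.260000 + (-1.600000))/2 = -2.430000
  f(c_2) = f(-2.430000) = 6.845993
  f(a) × f(c) < 0, new interval: [-3.260000, -2.430000]

After 2 iteration(s), the approximation is c_2 = -2.430000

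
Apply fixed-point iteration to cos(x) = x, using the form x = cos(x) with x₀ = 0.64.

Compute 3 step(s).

Equation: cos(x) = x
Fixed-point form: x = cos(x)
x₀ = 0.64

x_1 = g(0.640000) = 0.802096
x_2 = g(0.802096) = 0.695202
x_3 = g(0.695202) = 0.767924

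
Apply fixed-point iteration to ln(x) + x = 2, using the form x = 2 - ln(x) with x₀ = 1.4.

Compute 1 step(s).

Equation: ln(x) + x = 2
Fixed-point form: x = 2 - ln(x)
x₀ = 1.4

x_1 = g(1.400000) = 1.663528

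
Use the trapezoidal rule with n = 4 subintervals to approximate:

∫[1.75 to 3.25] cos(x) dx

f(x) = cos(x)
a = 1.75, b = 3.25, n = 4
h = (b - a)/n = 0.375000

Trapezoidal rule: (h/2)[f(x₀) + 2f(x₁) + 2f(x₂) + ... + f(xₙ)]

x_0 = 1.7500, f(x_0) = -0.178246, coefficient = 1
x_1 = 2.1250, f(x_1) = -0.526266, coefficient = 2
x_2 = 2.5000, f(x_2) = -0.801144, coefficient = 2
x_3 = 2.8750, f(x_3) = -0.964674, coefficient = 2
x_4 = 3.2500, f(x_4) = -0.994130, coefficient = 1

I ≈ (0.375000/2) × -5.756544 = -1.079352
Exact value: -1.092181
Error: 0.012829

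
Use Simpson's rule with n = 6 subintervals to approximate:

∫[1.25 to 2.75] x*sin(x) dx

f(x) = x*sin(x)
a = 1.25, b = 2.75, n = 6
h = (b - a)/n = 0.250000

Simpson's rule: (h/3)[f(x₀) + 4f(x₁) + 2f(x₂) + ... + f(xₙ)]

x_0 = 1.2500, f(x_0) = 1.186231, coefficient = 1
x_1 = 1.5000, f(x_1) = 1.496242, coefficient = 4
x_2 = 1.7500, f(x_2) = 1.721975, coefficient = 2
x_3 = 2.0000, f(x_3) = 1.818595, coefficient = 4
x_4 = 2.2500, f(x_4) = 1.750665, coefficient = 2
x_5 = 2.5000, f(x_5) = 1.496180, coefficient = 4
x_6 = 2.7500, f(x_6) = 1.049568, coefficient = 1

I ≈ (0.250000/3) × 28.425149 = 2.368762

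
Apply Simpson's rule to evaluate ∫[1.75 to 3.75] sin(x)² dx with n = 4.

f(x) = sin(x)²
a = 1.75, b = 3.75, n = 4
h = (b - a)/n = 0.500000

Simpson's rule: (h/3)[f(x₀) + 4f(x₁) + 2f(x₂) + ... + f(xₙ)]

x_0 = 1.7500, f(x_0) = 0.968228, coefficient = 1
x_1 = 2.2500, f(x_1) = 0.605398, coefficient = 4
x_2 = 2.7500, f(x_2) = 0.145665, coefficient = 2
x_3 = 3.2500, f(x_3) = 0.011706, coefficient = 4
x_4 = 3.7500, f(x_4) = 0.326682, coefficient = 1

I ≈ (0.500000/3) × 4.054657 = 0.675776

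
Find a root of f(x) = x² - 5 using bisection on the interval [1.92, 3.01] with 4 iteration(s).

f(x) = x² - 5
Initial interval: [1.92, 3.01]

Iteration 1:
  c_1 = (1.920000 + 3.010000)/2 = 2.465000
  f(c_1) = f(2.465000) = 1.076225
  f(a) × f(c) < 0, new interval: [1.920000, 2.465000]
Iteration 2:
  c_2 = (1.920000 + 2.465000)/2 = 2.192500
  f(c_2) = f(2.192500) = -0.192944
  f(a) × f(c) ≥ 0, new interval: [2.192500, 2.465000]
Iteration 3:
  c_3 = (2.192500 + 2.465000)/2 = 2.328750
  f(c_3) = f(2.328750) = 0.423077
  f(a) × f(c) < 0, new interval: [2.192500, 2.328750]
Iteration 4:
  c_4 = (2.192500 + 2.328750)/2 = 2.260625
  f(c_4) = f(2.260625) = 0.110425
  f(a) × f(c) < 0, new interval: [2.192500, 2.260625]

After 4 iteration(s), the approximation is c_4 = 2.260625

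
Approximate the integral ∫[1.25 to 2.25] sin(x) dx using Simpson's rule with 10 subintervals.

f(x) = sin(x)
a = 1.25, b = 2.25, n = 10
h = (b - a)/n = 0.100000

Simpson's rule: (h/3)[f(x₀) + 4f(x₁) + 2f(x₂) + ... + f(xₙ)]

x_0 = 1.2500, f(x_0) = 0.948985, coefficient = 1
x_1 = 1.3500, f(x_1) = 0.975723, coefficient = 4
x_2 = 1.4500, f(x_2) = 0.992713, coefficient = 2
x_3 = 1.5500, f(x_3) = 0.999784, coefficient = 4
x_4 = 1.6500, f(x_4) = 0.996865, coefficient = 2
x_5 = 1.7500, f(x_5) = 0.983986, coefficient = 4
x_6 = 1.8500, f(x_6) = 0.961275, coefficient = 2
x_7 = 1.9500, f(x_7) = 0.928960, coefficient = 4
x_8 = 2.0500, f(x_8) = 0.887362, coefficient = 2
x_9 = 2.1500, f(x_9) = 0.836899, coefficient = 4
x_10 = 2.2500, f(x_10) = 0.778073, coefficient = 1

I ≈ (0.100000/3) × 28.304895 = 0.943497
Exact value: 0.943496
Error: 0.000001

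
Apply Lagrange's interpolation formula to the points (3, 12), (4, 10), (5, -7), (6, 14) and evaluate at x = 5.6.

Lagrange interpolation formula:
P(x) = Σ yᵢ × Lᵢ(x)
where Lᵢ(x) = Π_{j≠i} (x - xⱼ)/(xᵢ - xⱼ)

L_0(5.6) = (5.6 - 4)/(3 - 4) × (5.6 - 5)/(3 - 5) × (5.6 - 6)/(3 - 6) = 0.064000
L_1(5.6) = (5.6 - 3)/(4 - 3) × (5.6 - 5)/(4 - 5) × (5.6 - 6)/(4 - 6) = -0.312000
L_2(5.6) = (5.6 - 3)/(5 - 3) × (5.6 - 4)/(5 - 4) × (5.6 - 6)/(5 - 6) = 0.832000
L_3(5.6) = (5.6 - 3)/(6 - 3) × (5.6 - 4)/(6 - 4) × (5.6 - 5)/(6 - 5) = 0.416000

P(5.6) = 12×L_0(5.6) + 10×L_1(5.6) + (-7)×L_2(5.6) + 14×L_3(5.6)
P(5.6) = -2.352000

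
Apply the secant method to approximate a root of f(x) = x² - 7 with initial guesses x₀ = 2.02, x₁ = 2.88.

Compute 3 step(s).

f(x) = x² - 7
x₀ = 2.02, x₁ = 2.88

Secant formula: x_{n+1} = x_n - f(x_n)(x_n - x_{n-1})/(f(x_n) - f(x_{n-1}))

Iteration 1:
  f(2.020000) = -2.919600
  f(2.880000) = 1.294400
  x_2 = 2.880000 - 1.294400×(2.880000 - 2.020000)/(1.294400 - (-2.919600))
       = 2.615837
Iteration 2:
  f(2.880000) = 1.294400
  f(2.615837) = -0.157398
  x_3 = 2.615837 - (-0.157398)×(2.615837 - 2.880000)/(-0.157398 - 1.294400)
       = 2.644476
Iteration 3:
  f(2.615837) = -0.157398
  f(2.644476) = -0.006745
  x_4 = 2.644476 - (-0.006745)×(2.644476 - 2.615837)/(-0.006745 - (-0.157398))
       = 2.645759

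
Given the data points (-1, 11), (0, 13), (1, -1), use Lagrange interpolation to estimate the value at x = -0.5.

Lagrange interpolation formula:
P(x) = Σ yᵢ × Lᵢ(x)
where Lᵢ(x) = Π_{j≠i} (x - xⱼ)/(xᵢ - xⱼ)

L_0(-0.5) = (-0.5 - 0)/(-1 - 0) × (-0.5 - 1)/(-1 - 1) = 0.375000
L_1(-0.5) = (-0.5 - (-1))/(0 - (-1)) × (-0.5 - 1)/(0 - 1) = 0.750000
L_2(-0.5) = (-0.5 - (-1))/(1 - (-1)) × (-0.5 - 0)/(1 - 0) = -0.125000

P(-0.5) = 11×L_0(-0.5) + 13×L_1(-0.5) + (-1)×L_2(-0.5)
P(-0.5) = 14.000000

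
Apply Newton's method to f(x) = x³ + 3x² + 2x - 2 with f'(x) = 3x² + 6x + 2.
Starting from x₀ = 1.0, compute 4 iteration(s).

f(x) = x³ + 3x² + 2x - 2
f'(x) = 3x² + 6x + 2
x₀ = 1.0

Newton-Raphson formula: x_{n+1} = x_n - f(x_n)/f'(x_n)

Iteration 1:
  f(1.000000) = 4.000000
  f'(1.000000) = 11.000000
  x_1 = 1.000000 - 4.000000/11.000000 = 0.636364
Iteration 2:
  f(0.636364) = 0.745304
  f'(0.636364) = 7.033058
  x_2 = 0.636364 - 0.745304/7.033058 = 0.530392
Iteration 3:
  f(0.530392) = 0.053939
  f'(0.530392) = 6.026299
  x_3 = 0.530392 - 0.053939/6.026299 = 0.521441
Iteration 4:
  f(0.521441) = 0.000367
  f'(0.521441) = 5.944352
  x_4 = 0.521441 - 0.000367/5.944352 = 0.521380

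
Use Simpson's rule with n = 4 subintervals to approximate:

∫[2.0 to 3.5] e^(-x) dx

f(x) = e^(-x)
a = 2.0, b = 3.5, n = 4
h = (b - a)/n = 0.375000

Simpson's rule: (h/3)[f(x₀) + 4f(x₁) + 2f(x₂) + ... + f(xₙ)]

x_0 = 2.0000, f(x_0) = 0.135335, coefficient = 1
x_1 = 2.3750, f(x_1) = 0.093014, coefficient = 4
x_2 = 2.7500, f(x_2) = 0.063928, coefficient = 2
x_3 = 3.1250, f(x_3) = 0.043937, coefficient = 4
x_4 = 3.5000, f(x_4) = 0.030197, coefficient = 1

I ≈ (0.375000/3) × 0.841194 = 0.105149
Exact value: 0.105138
Error: 0.000011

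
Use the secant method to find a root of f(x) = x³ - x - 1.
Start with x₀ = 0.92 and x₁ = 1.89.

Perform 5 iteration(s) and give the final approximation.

f(x) = x³ - x - 1
x₀ = 0.92, x₁ = 1.89

Secant formula: x_{n+1} = x_n - f(x_n)(x_n - x_{n-1})/(f(x_n) - f(x_{n-1}))

Iteration 1:
  f(0.920000) = -1.141312
  f(1.890000) = 3.861269
  x_2 = 1.890000 - 3.861269×(1.890000 - 0.920000)/(3.861269 - (-1.141312))
       = 1.141300
Iteration 2:
  f(1.890000) = 3.861269
  f(1.141300) = -0.654681
  x_3 = 1.141300 - (-0.654681)×(1.141300 - 1.890000)/(-0.654681 - 3.861269)
       = 1.249840
Iteration 3:
  f(1.141300) = -0.654681
  f(1.249840) = -0.297465
  x_4 = 1.249840 - (-0.297465)×(1.249840 - 1.141300)/(-0.297465 - (-0.654681))
       = 1.340224
Iteration 4:
  f(1.249840) = -0.297465
  f(1.340224) = 0.067089
  x_5 = 1.340224 - 0.067089×(1.340224 - 1.249840)/(0.067089 - (-0.297465))
       = 1.323591
Iteration 5:
  f(1.340224) = 0.067089
  f(1.323591) = -0.004801
  x_6 = 1.323591 - (-0.004801)×(1.323591 - 1.340224)/(-0.004801 - 0.067089)
       = 1.324702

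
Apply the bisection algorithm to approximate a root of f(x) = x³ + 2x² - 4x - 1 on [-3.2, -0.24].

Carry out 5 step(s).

f(x) = x³ + 2x² - 4x - 1
Initial interval: [-3.2, -0.24]

Iteration 1:
  c_1 = (-3.200000 + (-0.240000))/2 = -1.720000
  f(c_1) = f(-1.720000) = 6.708352
  f(a) × f(c) < 0, new interval: [-3.200000, -1.720000]
Iteration 2:
  c_2 = (-3.200000 + (-1.720000))/2 = -2.460000
  f(c_2) = f(-2.460000) = 6.056264
  f(a) × f(c) < 0, new interval: [-3.200000, -2.460000]
Iteration 3:
  c_3 = (-3.200000 + (-2.460000))/2 = -2.830000
  f(c_3) = f(-2.830000) = 3.672613
  f(a) × f(c) < 0, new interval: [-3.200000, -2.830000]
Iteration 4:
  c_4 = (-3.200000 + (-2.830000))/2 = -3.015000
  f(c_4) = f(-3.015000) = 1.833422
  f(a) × f(c) < 0, new interval: [-3.200000, -3.015000]
Iteration 5:
  c_5 = (-3.200000 + (-3.015000))/2 = -3.107500
  f(c_5) = f(-3.107500) = 0.735364
  f(a) × f(c) < 0, new interval: [-3.200000, -3.107500]

After 5 iteration(s), the approximation is c_5 = -3.107500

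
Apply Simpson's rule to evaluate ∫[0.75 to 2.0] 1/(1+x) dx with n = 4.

f(x) = 1/(1+x)
a = 0.75, b = 2.0, n = 4
h = (b - a)/n = 0.312500

Simpson's rule: (h/3)[f(x₀) + 4f(x₁) + 2f(x₂) + ... + f(xₙ)]

x_0 = 0.7500, f(x_0) = 0.571429, coefficient = 1
x_1 = 1.0625, f(x_1) = 0.484848, coefficient = 4
x_2 = 1.3750, f(x_2) = 0.421053, coefficient = 2
x_3 = 1.6875, f(x_3) = 0.372093, coefficient = 4
x_4 = 2.0000, f(x_4) = 0.333333, coefficient = 1

I ≈ (0.312500/3) × 5.174633 = 0.539024
Exact value: 0.538997
Error: 0.000028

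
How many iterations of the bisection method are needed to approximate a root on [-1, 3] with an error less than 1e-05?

We need (b-a)/2^n ≤ 1e-05
(3 - (-1))/2^n ≤ 1e-05
4/2^n ≤ 1e-05
2^n ≥ 400000
n ≥ log₂(400000) = 18.61
n ≥ 19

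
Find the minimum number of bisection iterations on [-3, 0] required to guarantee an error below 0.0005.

We need (b-a)/2^n ≤ 0.0005
(0 - (-3))/2^n ≤ 0.0005
3/2^n ≤ 0.0005
2^n ≥ 6000
n ≥ log₂(6000) = 12.55
n ≥ 13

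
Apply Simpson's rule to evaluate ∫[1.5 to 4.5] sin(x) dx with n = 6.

f(x) = sin(x)
a = 1.5, b = 4.5, n = 6
h = (b - a)/n = 0.500000

Simpson's rule: (h/3)[f(x₀) + 4f(x₁) + 2f(x₂) + ... + f(xₙ)]

x_0 = 1.5000, f(x_0) = 0.997495, coefficient = 1
x_1 = 2.0000, f(x_1) = 0.909297, coefficient = 4
x_2 = 2.5000, f(x_2) = 0.598472, coefficient = 2
x_3 = 3.0000, f(x_3) = 0.141120, coefficient = 4
x_4 = 3.5000, f(x_4) = -0.350783, coefficient = 2
x_5 = 4.0000, f(x_5) = -0.756802, coefficient = 4
x_6 = 4.5000, f(x_6) = -0.977530, coefficient = 1

I ≈ (0.500000/3) × 1.689802 = 0.281634
Exact value: 0.281533
Error: 0.000101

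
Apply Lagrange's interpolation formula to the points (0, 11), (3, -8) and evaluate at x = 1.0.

Lagrange interpolation formula:
P(x) = Σ yᵢ × Lᵢ(x)
where Lᵢ(x) = Π_{j≠i} (x - xⱼ)/(xᵢ - xⱼ)

L_0(1.0) = (1.0 - 3)/(0 - 3) = 0.666667
L_1(1.0) = (1.0 - 0)/(3 - 0) = 0.333333

P(1.0) = 11×L_0(1.0) + (-8)×L_1(1.0)
P(1.0) = 4.666667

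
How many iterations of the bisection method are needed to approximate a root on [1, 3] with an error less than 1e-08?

We need (b-a)/2^n ≤ 1e-08
(3 - 1)/2^n ≤ 1e-08
2/2^n ≤ 1e-08
2^n ≥ 200000000
n ≥ log₂(200000000) = 27.58
n ≥ 28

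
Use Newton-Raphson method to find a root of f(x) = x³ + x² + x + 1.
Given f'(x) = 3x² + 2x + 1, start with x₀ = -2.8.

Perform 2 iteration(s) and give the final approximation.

f(x) = x³ + x² + x + 1
f'(x) = 3x² + 2x + 1
x₀ = -2.8

Newton-Raphson formula: x_{n+1} = x_n - f(x_n)/f'(x_n)

Iteration 1:
  f(-2.800000) = -15.912000
  f'(-2.800000) = 18.920000
  x_1 = -2.800000 - (-15.912000)/18.920000 = -1.958985
Iteration 2:
  f(-1.958985) = -4.639209
  f'(-1.958985) = 8.594899
  x_2 = -1.958985 - (-4.639209)/8.594899 = -1.419222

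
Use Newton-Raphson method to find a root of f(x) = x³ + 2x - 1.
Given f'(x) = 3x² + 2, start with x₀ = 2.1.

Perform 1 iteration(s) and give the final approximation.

f(x) = x³ + 2x - 1
f'(x) = 3x² + 2
x₀ = 2.1

Newton-Raphson formula: x_{n+1} = x_n - f(x_n)/f'(x_n)

Iteration 1:
  f(2.100000) = 12.461000
  f'(2.100000) = 15.230000
  x_1 = 2.100000 - 12.461000/15.230000 = 1.281812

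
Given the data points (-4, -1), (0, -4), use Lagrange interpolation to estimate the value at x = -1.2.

Lagrange interpolation formula:
P(x) = Σ yᵢ × Lᵢ(x)
where Lᵢ(x) = Π_{j≠i} (x - xⱼ)/(xᵢ - xⱼ)

L_0(-1.2) = (-1.2 - 0)/(-4 - 0) = 0.300000
L_1(-1.2) = (-1.2 - (-4))/(0 - (-4)) = 0.700000

P(-1.2) = (-1)×L_0(-1.2) + (-4)×L_1(-1.2)
P(-1.2) = -3.100000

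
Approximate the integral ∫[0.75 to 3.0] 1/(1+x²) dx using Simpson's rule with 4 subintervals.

f(x) = 1/(1+x²)
a = 0.75, b = 3.0, n = 4
h = (b - a)/n = 0.562500

Simpson's rule: (h/3)[f(x₀) + 4f(x₁) + 2f(x₂) + ... + f(xₙ)]

x_0 = 0.7500, f(x_0) = 0.640000, coefficient = 1
x_1 = 1.3125, f(x_1) = 0.367288, coefficient = 4
x_2 = 1.8750, f(x_2) = 0.221453, coefficient = 2
x_3 = 2.4375, f(x_3) = 0.144063, coefficient = 4
x_4 = 3.0000, f(x_4) = 0.100000, coefficient = 1

I ≈ (0.562500/3) × 3.228312 = 0.605309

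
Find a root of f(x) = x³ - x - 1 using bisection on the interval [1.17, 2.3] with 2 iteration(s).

f(x) = x³ - x - 1
Initial interval: [1.17, 2.3]

Iteration 1:
  c_1 = (1.170000 + 2.300000)/2 = 1.735000
  f(c_1) = f(1.735000) = 2.487740
  f(a) × f(c) < 0, new interval: [1.170000, 1.735000]
Iteration 2:
  c_2 = (1.170000 + 1.735000)/2 = 1.452500
  f(c_2) = f(1.452500) = 0.611921
  f(a) × f(c) < 0, new interval: [1.170000, 1.452500]

After 2 iteration(s), the approximation is c_2 = 1.452500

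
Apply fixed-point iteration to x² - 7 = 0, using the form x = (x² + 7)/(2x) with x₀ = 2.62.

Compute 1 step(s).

Equation: x² - 7 = 0
Fixed-point form: x = (x² + 7)/(2x)
x₀ = 2.62

x_1 = g(2.620000) = 2.645878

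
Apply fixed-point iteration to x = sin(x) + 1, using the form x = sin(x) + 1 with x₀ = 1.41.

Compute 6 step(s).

Equation: x = sin(x) + 1
Fixed-point form: x = sin(x) + 1
x₀ = 1.41

x_1 = g(1.410000) = 1.987100
x_2 = g(1.987100) = 1.914590
x_3 = g(1.914590) = 1.941483
x_4 = g(1.941483) = 1.932079
x_5 = g(1.932079) = 1.935444
x_6 = g(1.935444) = 1.934249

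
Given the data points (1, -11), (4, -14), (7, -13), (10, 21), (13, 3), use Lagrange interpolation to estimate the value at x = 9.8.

Lagrange interpolation formula:
P(x) = Σ yᵢ × Lᵢ(x)
where Lᵢ(x) = Π_{j≠i} (x - xⱼ)/(xᵢ - xⱼ)

L_0(9.8) = (9.8 - 4)/(1 - 4) × (9.8 - 7)/(1 - 7) × (9.8 - 10)/(1 - 10) × (9.8 - 13)/(1 - 13) = 0.005347
L_1(9.8) = (9.8 - 1)/(4 - 1) × (9.8 - 7)/(4 - 7) × (9.8 - 10)/(4 - 10) × (9.8 - 13)/(4 - 13) = -0.032448
L_2(9.8) = (9.8 - 1)/(7 - 1) × (9.8 - 4)/(7 - 4) × (9.8 - 10)/(7 - 10) × (9.8 - 13)/(7 - 13) = 0.100820
L_3(9.8) = (9.8 - 1)/(10 - 1) × (9.8 - 4)/(10 - 4) × (9.8 - 7)/(10 - 7) × (9.8 - 13)/(10 - 13) = 0.940984
L_4(9.8) = (9.8 - 1)/(13 - 1) × (9.8 - 4)/(13 - 4) × (9.8 - 7)/(13 - 7) × (9.8 - 10)/(13 - 10) = -0.014703

P(9.8) = (-11)×L_0(9.8) + (-14)×L_1(9.8) + (-13)×L_2(9.8) + 21×L_3(9.8) + 3×L_4(9.8)
P(9.8) = 18.801363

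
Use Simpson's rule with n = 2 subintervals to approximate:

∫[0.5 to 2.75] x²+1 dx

f(x) = x²+1
a = 0.5, b = 2.75, n = 2
h = (b - a)/n = 1.125000

Simpson's rule: (h/3)[f(x₀) + 4f(x₁) + 2f(x₂) + ... + f(xₙ)]

x_0 = 0.5000, f(x_0) = 1.250000, coefficient = 1
x_1 = 1.6250, f(x_1) = 3.640625, coefficient = 4
x_2 = 2.7500, f(x_2) = 8.562500, coefficient = 1

I ≈ (1.125000/3) × 24.375000 = 9.140625
Exact value: 9.140625
Error: 0.000000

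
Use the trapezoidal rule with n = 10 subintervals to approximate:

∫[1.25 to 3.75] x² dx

f(x) = x²
a = 1.25, b = 3.75, n = 10
h = (b - a)/n = 0.250000

Trapezoidal rule: (h/2)[f(x₀) + 2f(x₁) + 2f(x₂) + ... + f(xₙ)]

x_0 = 1.2500, f(x_0) = 1.562500, coefficient = 1
x_1 = 1.5000, f(x_1) = 2.250000, coefficient = 2
x_2 = 1.7500, f(x_2) = 3.062500, coefficient = 2
x_3 = 2.0000, f(x_3) = 4.000000, coefficient = 2
x_4 = 2.2500, f(x_4) = 5.062500, coefficient = 2
x_5 = 2.5000, f(x_5) = 6.250000, coefficient = 2
x_6 = 2.7500, f(x_6) = 7.562500, coefficient = 2
x_7 = 3.0000, f(x_7) = 9.000000, coefficient = 2
x_8 = 3.2500, f(x_8) = 10.562500, coefficient = 2
x_9 = 3.5000, f(x_9) = 12.250000, coefficient = 2
x_10 = 3.7500, f(x_10) = 14.062500, coefficient = 1

I ≈ (0.250000/2) × 135.625000 = 16.953125
Exact value: 16.927083
Error: 0.026042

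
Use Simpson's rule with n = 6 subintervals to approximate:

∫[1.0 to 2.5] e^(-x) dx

f(x) = e^(-x)
a = 1.0, b = 2.5, n = 6
h = (b - a)/n = 0.250000

Simpson's rule: (h/3)[f(x₀) + 4f(x₁) + 2f(x₂) + ... + f(xₙ)]

x_0 = 1.0000, f(x_0) = 0.367879, coefficient = 1
x_1 = 1.2500, f(x_1) = 0.286505, coefficient = 4
x_2 = 1.5000, f(x_2) = 0.223130, coefficient = 2
x_3 = 1.7500, f(x_3) = 0.173774, coefficient = 4
x_4 = 2.0000, f(x_4) = 0.135335, coefficient = 2
x_5 = 2.2500, f(x_5) = 0.105399, coefficient = 4
x_6 = 2.5000, f(x_6) = 0.082085, coefficient = 1

I ≈ (0.250000/3) × 3.429607 = 0.285801
Exact value: 0.285794
Error: 0.000006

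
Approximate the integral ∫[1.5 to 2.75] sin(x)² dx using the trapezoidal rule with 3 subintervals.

f(x) = sin(x)²
a = 1.5, b = 2.75, n = 3
h = (b - a)/n = 0.416667

Trapezoidal rule: (h/2)[f(x₀) + 2f(x₁) + 2f(x₂) + ... + f(xₙ)]

x_0 = 1.5000, f(x_0) = 0.994996, coefficient = 1
x_1 = 1.9167, f(x_1) = 0.885068, coefficient = 2
x_2 = 2.3333, f(x_2) = 0.522853, coefficient = 2
x_3 = 2.7500, f(x_3) = 0.145665, coefficient = 1

I ≈ (0.416667/2) × 3.956505 = 0.824272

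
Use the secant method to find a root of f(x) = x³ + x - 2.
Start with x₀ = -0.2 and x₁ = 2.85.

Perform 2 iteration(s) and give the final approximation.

f(x) = x³ + x - 2
x₀ = -0.2, x₁ = 2.85

Secant formula: x_{n+1} = x_n - f(x_n)(x_n - x_{n-1})/(f(x_n) - f(x_{n-1}))

Iteration 1:
  f(-0.200000) = -2.208000
  f(2.850000) = 23.999125
  x_2 = 2.850000 - 23.999125×(2.850000 - (-0.200000))/(23.999125 - (-2.208000))
       = 0.056968
Iteration 2:
  f(2.850000) = 23.999125
  f(0.056968) = -1.942847
  x_3 = 0.056968 - (-1.942847)×(0.056968 - 2.850000)/(-1.942847 - 23.999125)
       = 0.266144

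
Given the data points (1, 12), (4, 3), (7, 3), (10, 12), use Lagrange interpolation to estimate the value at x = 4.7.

Lagrange interpolation formula:
P(x) = Σ yᵢ × Lᵢ(x)
where Lᵢ(x) = Π_{j≠i} (x - xⱼ)/(xᵢ - xⱼ)

L_0(4.7) = (4.7 - 4)/(1 - 4) × (4.7 - 7)/(1 - 7) × (4.7 - 10)/(1 - 10) = -0.052673
L_1(4.7) = (4.7 - 1)/(4 - 1) × (4.7 - 7)/(4 - 7) × (4.7 - 10)/(4 - 10) = 0.835241
L_2(4.7) = (4.7 - 1)/(7 - 1) × (4.7 - 4)/(7 - 4) × (4.7 - 10)/(7 - 10) = 0.254204
L_3(4.7) = (4.7 - 1)/(10 - 1) × (4.7 - 4)/(10 - 4) × (4.7 - 7)/(10 - 7) = -0.036772

P(4.7) = 12×L_0(4.7) + 3×L_1(4.7) + 3×L_2(4.7) + 12×L_3(4.7)
P(4.7) = 2.195000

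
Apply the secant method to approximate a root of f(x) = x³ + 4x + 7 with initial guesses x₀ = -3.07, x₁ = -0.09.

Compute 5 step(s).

f(x) = x³ + 4x + 7
x₀ = -3.07, x₁ = -0.09

Secant formula: x_{n+1} = x_n - f(x_n)(x_n - x_{n-1})/(f(x_n) - f(x_{n-1}))

Iteration 1:
  f(-3.070000) = -34.214443
  f(-0.090000) = 6.639271
  x_2 = -0.090000 - 6.639271×(-0.090000 - (-3.070000))/(6.639271 - (-34.214443))
       = -0.574290
Iteration 2:
  f(-0.090000) = 6.639271
  f(-0.574290) = 4.513436
  x_3 = -0.574290 - 4.513436×(-0.574290 - (-0.090000))/(4.513436 - 6.639271)
       = -1.602502
Iteration 3:
  f(-0.574290) = 4.513436
  f(-1.602502) = -3.525255
  x_4 = -1.602502 - (-3.525255)×(-1.602502 - (-0.574290))/(-3.525255 - 4.513436)
       = -1.151594
Iteration 4:
  f(-1.602502) = -3.525255
  f(-1.151594) = 0.866416
  x_5 = -1.151594 - 0.866416×(-1.151594 - (-1.602502))/(0.866416 - (-3.525255))
       = -1.240552
Iteration 5:
  f(-1.151594) = 0.866416
  f(-1.240552) = 0.128621
  x_6 = -1.240552 - 0.128621×(-1.240552 - (-1.151594))/(0.128621 - 0.866416)
       = -1.256060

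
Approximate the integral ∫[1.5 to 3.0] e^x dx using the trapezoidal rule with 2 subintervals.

f(x) = e^x
a = 1.5, b = 3.0, n = 2
h = (b - a)/n = 0.750000

Trapezoidal rule: (h/2)[f(x₀) + 2f(x₁) + 2f(x₂) + ... + f(xₙ)]

x_0 = 1.5000, f(x_0) = 4.481689, coefficient = 1
x_1 = 2.2500, f(x_1) = 9.487736, coefficient = 2
x_2 = 3.0000, f(x_2) = 20.085537, coefficient = 1

I ≈ (0.750000/2) × 43.542698 = 16.328512
Exact value: 15.603848
Error: 0.724664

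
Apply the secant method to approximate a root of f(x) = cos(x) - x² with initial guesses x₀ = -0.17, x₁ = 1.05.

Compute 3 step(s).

f(x) = cos(x) - x²
x₀ = -0.17, x₁ = 1.05

Secant formula: x_{n+1} = x_n - f(x_n)(x_n - x_{n-1})/(f(x_n) - f(x_{n-1}))

Iteration 1:
  f(-0.170000) = 0.956685
  f(1.050000) = -0.604929
  x_2 = 1.050000 - (-0.604929)×(1.050000 - (-0.170000))/(-0.604929 - 0.956685)
       = 0.577403
Iteration 2:
  f(1.050000) = -0.604929
  f(0.577403) = 0.504488
  x_3 = 0.577403 - 0.504488×(0.577403 - 1.050000)/(0.504488 - (-0.604929))
       = 0.792308
Iteration 3:
  f(0.577403) = 0.504488
  f(0.792308) = 0.074451
  x_4 = 0.792308 - 0.074451×(0.792308 - 0.577403)/(0.074451 - 0.504488)
       = 0.829514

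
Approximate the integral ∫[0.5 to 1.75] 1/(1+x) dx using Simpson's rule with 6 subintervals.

f(x) = 1/(1+x)
a = 0.5, b = 1.75, n = 6
h = (b - a)/n = 0.208333

Simpson's rule: (h/3)[f(x₀) + 4f(x₁) + 2f(x₂) + ... + f(xₙ)]

x_0 = 0.5000, f(x_0) = 0.666667, coefficient = 1
x_1 = 0.7083, f(x_1) = 0.585366, coefficient = 4
x_2 = 0.9167, f(x_2) = 0.521739, coefficient = 2
x_3 = 1.1250, f(x_3) = 0.470588, coefficient = 4
x_4 = 1.3333, f(x_4) = 0.428571, coefficient = 2
x_5 = 1.5417, f(x_5) = 0.393443, coefficient = 4
x_6 = 1.7500, f(x_6) = 0.363636, coefficient = 1

I ≈ (0.208333/3) × 8.728511 = 0.606147
Exact value: 0.606136
Error: 0.000011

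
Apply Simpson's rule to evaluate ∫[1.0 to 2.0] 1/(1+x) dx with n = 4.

f(x) = 1/(1+x)
a = 1.0, b = 2.0, n = 4
h = (b - a)/n = 0.250000

Simpson's rule: (h/3)[f(x₀) + 4f(x₁) + 2f(x₂) + ... + f(xₙ)]

x_0 = 1.0000, f(x_0) = 0.500000, coefficient = 1
x_1 = 1.2500, f(x_1) = 0.444444, coefficient = 4
x_2 = 1.5000, f(x_2) = 0.400000, coefficient = 2
x_3 = 1.7500, f(x_3) = 0.363636, coefficient = 4
x_4 = 2.0000, f(x_4) = 0.333333, coefficient = 1

I ≈ (0.250000/3) × 4.865657 = 0.405471
Exact value: 0.405465
Error: 0.000006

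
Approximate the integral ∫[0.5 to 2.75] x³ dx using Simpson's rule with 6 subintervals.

f(x) = x³
a = 0.5, b = 2.75, n = 6
h = (b - a)/n = 0.375000

Simpson's rule: (h/3)[f(x₀) + 4f(x₁) + 2f(x₂) + ... + f(xₙ)]

x_0 = 0.5000, f(x_0) = 0.125000, coefficient = 1
x_1 = 0.8750, f(x_1) = 0.669922, coefficient = 4
x_2 = 1.2500, f(x_2) = 1.953125, coefficient = 2
x_3 = 1.6250, f(x_3) = 4.291016, coefficient = 4
x_4 = 2.0000, f(x_4) = 8.000000, coefficient = 2
x_5 = 2.3750, f(x_5) = 13.396484, coefficient = 4
x_6 = 2.7500, f(x_6) = 20.796875, coefficient = 1

I ≈ (0.375000/3) × 114.257812 = 14.282227
Exact value: 14.282227
Error: 0.000000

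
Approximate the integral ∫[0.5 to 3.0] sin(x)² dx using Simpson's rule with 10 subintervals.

f(x) = sin(x)²
a = 0.5, b = 3.0, n = 10
h = (b - a)/n = 0.250000

Simpson's rule: (h/3)[f(x₀) + 4f(x₁) + 2f(x₂) + ... + f(xₙ)]

x_0 = 0.5000, f(x_0) = 0.229849, coefficient = 1
x_1 = 0.7500, f(x_1) = 0.464631, coefficient = 4
x_2 = 1.0000, f(x_2) = 0.708073, coefficient = 2
x_3 = 1.2500, f(x_3) = 0.900572, coefficient = 4
x_4 = 1.5000, f(x_4) = 0.994996, coefficient = 2
x_5 = 1.7500, f(x_5) = 0.968228, coefficient = 4
x_6 = 2.0000, f(x_6) = 0.826822, coefficient = 2
x_7 = 2.2500, f(x_7) = 0.605398, coefficient = 4
x_8 = 2.5000, f(x_8) = 0.358169, coefficient = 2
x_9 = 2.7500, f(x_9) = 0.145665, coefficient = 4
x_10 = 3.0000, f(x_10) = 0.019915, coefficient = 1

I ≈ (0.250000/3) × 18.363863 = 1.530322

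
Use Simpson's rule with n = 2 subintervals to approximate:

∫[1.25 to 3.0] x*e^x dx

f(x) = x*e^x
a = 1.25, b = 3.0, n = 2
h = (b - a)/n = 0.875000

Simpson's rule: (h/3)[f(x₀) + 4f(x₁) + 2f(x₂) + ... + f(xₙ)]

x_0 = 1.2500, f(x_0) = 4.362929, coefficient = 1
x_1 = 2.1250, f(x_1) = 17.792407, coefficient = 4
x_2 = 3.0000, f(x_2) = 60.256611, coefficient = 1

I ≈ (0.875000/3) × 135.789168 = 39.605174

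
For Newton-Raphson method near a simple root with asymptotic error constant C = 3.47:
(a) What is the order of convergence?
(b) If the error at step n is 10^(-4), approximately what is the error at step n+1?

(a) Newton-Raphson has quadratic (order 2) convergence near simple roots.
    This means |e_{n+1}| ≈ C|e_n|².

(b) With |e_n| = 10^(-4) and C = 3.47:
    |e_{n+1}| ≈ 3.47 × (10^(-4))² = 3.47 × 10^(-8)

(a) 2 (quadratic); (b) |e_{n+1}| ≈ 3.470e-08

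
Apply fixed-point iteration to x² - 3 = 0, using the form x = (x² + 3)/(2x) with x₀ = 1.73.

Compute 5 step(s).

Equation: x² - 3 = 0
Fixed-point form: x = (x² + 3)/(2x)
x₀ = 1.73

x_1 = g(1.730000) = 1.732052
x_2 = g(1.732052) = 1.732051
x_3 = g(1.732051) = 1.732051
x_4 = g(1.732051) = 1.732051
x_5 = g(1.732051) = 1.732051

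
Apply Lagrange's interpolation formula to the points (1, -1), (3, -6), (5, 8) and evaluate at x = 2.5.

Lagrange interpolation formula:
P(x) = Σ yᵢ × Lᵢ(x)
where Lᵢ(x) = Π_{j≠i} (x - xⱼ)/(xᵢ - xⱼ)

L_0(2.5) = (2.5 - 3)/(1 - 3) × (2.5 - 5)/(1 - 5) = 0.156250
L_1(2.5) = (2.5 - 1)/(3 - 1) × (2.5 - 5)/(3 - 5) = 0.937500
L_2(2.5) = (2.5 - 1)/(5 - 1) × (2.5 - 3)/(5 - 3) = -0.093750

P(2.5) = (-1)×L_0(2.5) + (-6)×L_1(2.5) + 8×L_2(2.5)
P(2.5) = -6.531250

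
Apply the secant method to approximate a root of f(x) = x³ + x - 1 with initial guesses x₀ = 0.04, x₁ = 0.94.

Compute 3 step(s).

f(x) = x³ + x - 1
x₀ = 0.04, x₁ = 0.94

Secant formula: x_{n+1} = x_n - f(x_n)(x_n - x_{n-1})/(f(x_n) - f(x_{n-1}))

Iteration 1:
  f(0.040000) = -0.959936
  f(0.940000) = 0.770584
  x_2 = 0.940000 - 0.770584×(0.940000 - 0.040000)/(0.770584 - (-0.959936))
       = 0.539239
Iteration 2:
  f(0.940000) = 0.770584
  f(0.539239) = -0.303963
  x_3 = 0.539239 - (-0.303963)×(0.539239 - 0.940000)/(-0.303963 - 0.770584)
       = 0.652604
Iteration 3:
  f(0.539239) = -0.303963
  f(0.652604) = -0.069457
  x_4 = 0.652604 - (-0.069457)×(0.652604 - 0.539239)/(-0.069457 - (-0.303963))
       = 0.686181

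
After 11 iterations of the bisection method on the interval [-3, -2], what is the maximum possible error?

Bisection error bound: |error| ≤ (b-a)/2^n
|error| ≤ (-2 - (-3))/2^11 = 1/2^11
|error| ≤ 0.0004882812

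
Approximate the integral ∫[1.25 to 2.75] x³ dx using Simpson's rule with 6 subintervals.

f(x) = x³
a = 1.25, b = 2.75, n = 6
h = (b - a)/n = 0.250000

Simpson's rule: (h/3)[f(x₀) + 4f(x₁) + 2f(x₂) + ... + f(xₙ)]

x_0 = 1.2500, f(x_0) = 1.953125, coefficient = 1
x_1 = 1.5000, f(x_1) = 3.375000, coefficient = 4
x_2 = 1.7500, f(x_2) = 5.359375, coefficient = 2
x_3 = 2.0000, f(x_3) = 8.000000, coefficient = 4
x_4 = 2.2500, f(x_4) = 11.390625, coefficient = 2
x_5 = 2.5000, f(x_5) = 15.625000, coefficient = 4
x_6 = 2.7500, f(x_6) = 20.796875, coefficient = 1

I ≈ (0.250000/3) × 164.250000 = 13.687500
Exact value: 13.687500
Error: 0.000000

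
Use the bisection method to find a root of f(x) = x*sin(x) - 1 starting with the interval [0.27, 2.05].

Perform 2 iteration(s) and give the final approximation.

f(x) = x*sin(x) - 1
Initial interval: [0.27, 2.05]

Iteration 1:
  c_1 = (0.270000 + 2.050000)/2 = 1.160000
  f(c_1) = f(1.160000) = 0.063492
  f(a) × f(c) < 0, new interval: [0.270000, 1.160000]
Iteration 2:
  c_2 = (0.270000 + 1.160000)/2 = 0.715000
  f(c_2) = f(0.715000) = -0.531234
  f(a) × f(c) ≥ 0, new interval: [0.715000, 1.160000]

After 2 iteration(s), the approximation is c_2 = 0.715000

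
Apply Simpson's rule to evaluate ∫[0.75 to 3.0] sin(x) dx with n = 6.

f(x) = sin(x)
a = 0.75, b = 3.0, n = 6
h = (b - a)/n = 0.375000

Simpson's rule: (h/3)[f(x₀) + 4f(x₁) + 2f(x₂) + ... + f(xₙ)]

x_0 = 0.7500, f(x_0) = 0.681639, coefficient = 1
x_1 = 1.1250, f(x_1) = 0.902268, coefficient = 4
x_2 = 1.5000, f(x_2) = 0.997495, coefficient = 2
x_3 = 1.8750, f(x_3) = 0.954086, coefficient = 4
x_4 = 2.2500, f(x_4) = 0.778073, coefficient = 2
x_5 = 2.6250, f(x_5) = 0.493920, coefficient = 4
x_6 = 3.0000, f(x_6) = 0.141120, coefficient = 1

I ≈ (0.375000/3) × 13.774990 = 1.721874
Exact value: 1.721681
Error: 0.000192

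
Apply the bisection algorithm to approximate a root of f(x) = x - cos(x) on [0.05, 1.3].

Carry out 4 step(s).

f(x) = x - cos(x)
Initial interval: [0.05, 1.3]

Iteration 1:
  c_1 = (0.050000 + 1.300000)/2 = 0.675000
  f(c_1) = f(0.675000) = -0.105707
  f(a) × f(c) ≥ 0, new interval: [0.675000, 1.300000]
Iteration 2:
  c_2 = (0.675000 + 1.300000)/2 = 0.987500
  f(c_2) = f(0.987500) = 0.436722
  f(a) × f(c) < 0, new interval: [0.675000, 0.987500]
Iteration 3:
  c_3 = (0.675000 + 0.987500)/2 = 0.831250
  f(c_3) = f(0.831250) = 0.157297
  f(a) × f(c) < 0, new interval: [0.675000, 0.831250]
Iteration 4:
  c_4 = (0.675000 + 0.831250)/2 = 0.753125
  f(c_4) = f(0.753125) = 0.023570
  f(a) × f(c) < 0, new interval: [0.675000, 0.753125]

After 4 iteration(s), the approximation is c_4 = 0.753125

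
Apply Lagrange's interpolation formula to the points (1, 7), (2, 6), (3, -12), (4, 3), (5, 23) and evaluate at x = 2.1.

Lagrange interpolation formula:
P(x) = Σ yᵢ × Lᵢ(x)
where Lᵢ(x) = Π_{j≠i} (x - xⱼ)/(xᵢ - xⱼ)

L_0(2.1) = (2.1 - 2)/(1 - 2) × (2.1 - 3)/(1 - 3) × (2.1 - 4)/(1 - 4) × (2.1 - 5)/(1 - 5) = -0.020663
L_1(2.1) = (2.1 - 1)/(2 - 1) × (2.1 - 3)/(2 - 3) × (2.1 - 4)/(2 - 4) × (2.1 - 5)/(2 - 5) = 0.909150
L_2(2.1) = (2.1 - 1)/(3 - 1) × (2.1 - 2)/(3 - 2) × (2.1 - 4)/(3 - 4) × (2.1 - 5)/(3 - 5) = 0.151525
L_3(2.1) = (2.1 - 1)/(4 - 1) × (2.1 - 2)/(4 - 2) × (2.1 - 3)/(4 - 3) × (2.1 - 5)/(4 - 5) = -0.047850
L_4(2.1) = (2.1 - 1)/(5 - 1) × (2.1 - 2)/(5 - 2) × (2.1 - 3)/(5 - 3) × (2.1 - 4)/(5 - 4) = 0.007838

P(2.1) = 7×L_0(2.1) + 6×L_1(2.1) + (-12)×L_2(2.1) + 3×L_3(2.1) + 23×L_4(2.1)
P(2.1) = 3.528675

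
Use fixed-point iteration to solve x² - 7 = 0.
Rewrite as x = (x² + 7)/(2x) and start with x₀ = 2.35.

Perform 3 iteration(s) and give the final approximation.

Equation: x² - 7 = 0
Fixed-point form: x = (x² + 7)/(2x)
x₀ = 2.35

x_1 = g(2.350000) = 2.664362
x_2 = g(2.664362) = 2.645816
x_3 = g(2.645816) = 2.645751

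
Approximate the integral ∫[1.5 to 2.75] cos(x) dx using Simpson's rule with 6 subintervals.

f(x) = cos(x)
a = 1.5, b = 2.75, n = 6
h = (b - a)/n = 0.208333

Simpson's rule: (h/3)[f(x₀) + 4f(x₁) + 2f(x₂) + ... + f(xₙ)]

x_0 = 1.5000, f(x_0) = 0.070737, coefficient = 1
x_1 = 1.7083, f(x_1) = -0.137104, coefficient = 4
x_2 = 1.9167, f(x_2) = -0.339016, coefficient = 2
x_3 = 2.1250, f(x_3) = -0.526266, coefficient = 4
x_4 = 2.3333, f(x_4) = -0.690758, coefficient = 2
x_5 = 2.5417, f(x_5) = -0.825377, coefficient = 4
x_6 = 2.7500, f(x_6) = -0.924302, coefficient = 1

I ≈ (0.208333/3) × -8.868103 = -0.615840
Exact value: -0.615834
Error: 0.000006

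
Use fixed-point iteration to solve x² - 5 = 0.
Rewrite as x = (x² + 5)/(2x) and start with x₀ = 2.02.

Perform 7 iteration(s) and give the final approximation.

Equation: x² - 5 = 0
Fixed-point form: x = (x² + 5)/(2x)
x₀ = 2.02

x_1 = g(2.020000) = 2.247624
x_2 = g(2.247624) = 2.236098
x_3 = g(2.236098) = 2.236068
x_4 = g(2.236068) = 2.236068
x_5 = g(2.236068) = 2.236068
x_6 = g(2.236068) = 2.236068
x_7 = g(2.236068) = 2.236068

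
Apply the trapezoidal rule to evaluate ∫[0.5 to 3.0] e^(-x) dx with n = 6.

f(x) = e^(-x)
a = 0.5, b = 3.0, n = 6
h = (b - a)/n = 0.416667

Trapezoidal rule: (h/2)[f(x₀) + 2f(x₁) + 2f(x₂) + ... + f(xₙ)]

x_0 = 0.5000, f(x_0) = 0.606531, coefficient = 1
x_1 = 0.9167, f(x_1) = 0.399850, coefficient = 2
x_2 = 1.3333, f(x_2) = 0.263597, coefficient = 2
x_3 = 1.7500, f(x_3) = 0.173774, coefficient = 2
x_4 = 2.1667, f(x_4) = 0.114559, coefficient = 2
x_5 = 2.5833, f(x_5) = 0.075522, coefficient = 2
x_6 = 3.0000, f(x_6) = 0.049787, coefficient = 1

I ≈ (0.416667/2) × 2.710921 = 0.564775
Exact value: 0.556744
Error: 0.008032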